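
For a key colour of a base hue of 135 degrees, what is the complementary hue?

135 + 180 = 315°

315°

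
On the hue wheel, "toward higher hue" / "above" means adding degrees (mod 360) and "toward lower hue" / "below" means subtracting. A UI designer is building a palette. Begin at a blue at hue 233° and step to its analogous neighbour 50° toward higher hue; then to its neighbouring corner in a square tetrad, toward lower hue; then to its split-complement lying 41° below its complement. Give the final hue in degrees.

analog 50° ↑ +50°: 233 + 50 = 283°
square ↓ −90°: 283 − 90 = 193°
split-comp 41° ↓ +139°: 193 + 139 = 332°

332°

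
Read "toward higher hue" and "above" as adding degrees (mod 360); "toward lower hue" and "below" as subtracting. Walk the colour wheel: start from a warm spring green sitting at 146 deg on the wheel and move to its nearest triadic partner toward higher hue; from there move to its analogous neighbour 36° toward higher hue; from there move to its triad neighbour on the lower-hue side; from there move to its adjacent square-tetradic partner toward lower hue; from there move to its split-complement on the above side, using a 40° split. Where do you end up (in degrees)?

312°

146 + 120 = 266°   (triadic ↑)
266 + 36 = 302°   (analog 36° ↑)
302 − 120 = 182°   (triadic ↓)
182 − 90 = 92°   (square ↓)
92 + 220 = 312°   (split-comp 40° ↑)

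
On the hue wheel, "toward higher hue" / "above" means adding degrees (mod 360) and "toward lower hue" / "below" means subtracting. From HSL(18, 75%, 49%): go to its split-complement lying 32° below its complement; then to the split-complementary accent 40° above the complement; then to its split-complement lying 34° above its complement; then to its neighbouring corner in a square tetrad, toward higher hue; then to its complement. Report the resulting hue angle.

+148° (split-comp 32° ↓): 18 + 148 = 166°
+220° (split-comp 40° ↑): 166 + 220 = 386 → 386 − 360 = 26°
+214° (split-comp 34° ↑): 26 + 214 = 240°
+90° (square ↑): 240 + 90 = 330°
+180° (complement): 330 + 180 = 510 → 510 − 360 = 150°

150°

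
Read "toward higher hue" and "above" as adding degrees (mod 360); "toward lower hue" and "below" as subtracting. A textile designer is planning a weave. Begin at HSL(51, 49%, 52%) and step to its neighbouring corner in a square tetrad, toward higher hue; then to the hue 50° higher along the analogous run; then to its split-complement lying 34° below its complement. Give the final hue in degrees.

337°

square ↑ +90°: 51 + 90 = 141°
analog 50° ↑ +50°: 141 + 50 = 191°
split-comp 34° ↓ +146°: 191 + 146 = 337°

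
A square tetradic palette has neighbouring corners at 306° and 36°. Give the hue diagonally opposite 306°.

A square tetradic scheme places four hues 90° apart; opposite corners are 180° apart.
306 + 180 = 486 → 486 − 360 = 126°

126°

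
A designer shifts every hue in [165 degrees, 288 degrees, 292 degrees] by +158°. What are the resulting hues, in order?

323°, 86°, 90°

165 + 158 = 323°
288 + 158 = 446 → 446 − 360 = 86°
292 + 158 = 450 → 450 − 360 = 90°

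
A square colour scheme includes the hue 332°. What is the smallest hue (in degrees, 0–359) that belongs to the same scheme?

62°

A square tetradic scheme places four hues every 90°.
The full set through 332° is {62°, 152°, 242°, 332°}.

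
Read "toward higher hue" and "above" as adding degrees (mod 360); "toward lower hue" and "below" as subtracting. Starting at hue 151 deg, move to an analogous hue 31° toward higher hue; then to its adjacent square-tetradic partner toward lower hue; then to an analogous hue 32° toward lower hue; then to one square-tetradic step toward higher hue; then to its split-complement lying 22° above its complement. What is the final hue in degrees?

analog 31° ↑ +31°: 151 + 31 = 182°
square ↓ −90°: 182 − 90 = 92°
analog 32° ↓ −32°: 92 − 32 = 60°
square ↑ +90°: 60 + 90 = 150°
split-comp 22° ↑ +202°: 150 + 202 = 352°

352°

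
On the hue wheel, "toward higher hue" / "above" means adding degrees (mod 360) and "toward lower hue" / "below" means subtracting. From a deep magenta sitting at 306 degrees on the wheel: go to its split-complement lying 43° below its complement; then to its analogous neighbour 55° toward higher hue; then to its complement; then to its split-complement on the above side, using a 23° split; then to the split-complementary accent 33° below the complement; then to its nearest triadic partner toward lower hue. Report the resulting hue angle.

188°

split-comp 43° ↓ +137°: 306 + 137 = 443 → 443 − 360 = 83°
analog 55° ↑ +55°: 83 + 55 = 138°
complement +180°: 138 + 180 = 318°
split-comp 23° ↑ +203°: 318 + 203 = 521 → 521 − 360 = 161°
split-comp 33° ↓ +147°: 161 + 147 = 308°
triadic ↓ −120°: 308 − 120 = 188°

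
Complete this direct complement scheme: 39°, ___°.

The complement sits 180° across the wheel.
The full set through 39° is {39°, 219°}.
Given {39°}, the missing hue is 219°.

219°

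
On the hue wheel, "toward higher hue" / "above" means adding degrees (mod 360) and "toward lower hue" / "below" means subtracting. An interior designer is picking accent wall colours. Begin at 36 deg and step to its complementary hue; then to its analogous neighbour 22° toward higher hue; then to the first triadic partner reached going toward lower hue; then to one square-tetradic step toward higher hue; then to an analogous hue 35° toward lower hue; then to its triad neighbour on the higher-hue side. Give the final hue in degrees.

293°

complement +180°: 36 + 180 = 216°
analog 22° ↑ +22°: 216 + 22 = 238°
triadic ↓ −120°: 238 − 120 = 118°
square ↑ +90°: 118 + 90 = 208°
analog 35° ↓ −35°: 208 − 35 = 173°
triadic ↑ +120°: 173 + 120 = 293°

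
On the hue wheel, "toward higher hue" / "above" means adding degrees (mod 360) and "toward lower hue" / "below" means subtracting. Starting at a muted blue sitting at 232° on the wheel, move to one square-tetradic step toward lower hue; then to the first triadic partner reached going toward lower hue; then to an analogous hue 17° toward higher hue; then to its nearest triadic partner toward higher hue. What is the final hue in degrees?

159°

−90° (square ↓): 232 − 90 = 142°
−120° (triadic ↓): 142 − 120 = 22°
+17° (analog 17° ↑): 22 + 17 = 39°
+120° (triadic ↑): 39 + 120 = 159°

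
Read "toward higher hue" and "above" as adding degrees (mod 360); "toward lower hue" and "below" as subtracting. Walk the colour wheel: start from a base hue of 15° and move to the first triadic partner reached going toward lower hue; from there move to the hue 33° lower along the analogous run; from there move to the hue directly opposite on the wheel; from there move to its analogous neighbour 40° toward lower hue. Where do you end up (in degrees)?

−120° (triadic ↓): 15 − 120 = -105 → -105 + 360 = 255°
−33° (analog 33° ↓): 255 − 33 = 222°
+180° (complement): 222 + 180 = 402 → 402 − 360 = 42°
−40° (analog 40° ↓): 42 − 40 = 2°

2°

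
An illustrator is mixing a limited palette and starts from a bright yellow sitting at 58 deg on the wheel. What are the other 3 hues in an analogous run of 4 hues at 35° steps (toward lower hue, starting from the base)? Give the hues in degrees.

23°, 348°, 313°

Analogous hues sit every 35° along the wheel.
58 − 35 = 23°
58 − 70 = -12 → -12 + 360 = 348°
58 − 105 = -47 → -47 + 360 = 313°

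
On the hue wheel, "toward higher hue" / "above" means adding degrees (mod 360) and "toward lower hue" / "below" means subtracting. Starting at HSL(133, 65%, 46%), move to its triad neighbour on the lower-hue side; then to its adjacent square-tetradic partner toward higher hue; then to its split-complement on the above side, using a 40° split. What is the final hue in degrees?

−120° (triadic ↓): 133 − 120 = 13°
+90° (square ↑): 13 + 90 = 103°
+220° (split-comp 40° ↑): 103 + 220 = 323°

323°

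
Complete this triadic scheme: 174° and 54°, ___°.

294°

A triad places three hues 120° apart.
The full set through 54° is {54°, 174°, 294°}.
Given {54°, 174°}, the missing hue is 294°.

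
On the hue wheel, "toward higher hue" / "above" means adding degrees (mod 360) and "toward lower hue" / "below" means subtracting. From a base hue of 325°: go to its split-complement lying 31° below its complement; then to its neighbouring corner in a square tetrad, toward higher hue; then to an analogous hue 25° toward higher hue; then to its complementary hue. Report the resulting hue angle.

+149° (split-comp 31° ↓): 325 + 149 = 474 → 474 − 360 = 114°
+90° (square ↑): 114 + 90 = 204°
+25° (analog 25° ↑): 204 + 25 = 229°
+180° (complement): 229 + 180 = 409 → 409 − 360 = 49°

49°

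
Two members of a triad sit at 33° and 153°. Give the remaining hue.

273°

A triad spaces three hues 120° apart.
The full set is {33°, 153°, 273°}.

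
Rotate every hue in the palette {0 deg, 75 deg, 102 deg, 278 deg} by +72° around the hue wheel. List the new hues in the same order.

0 + 72 = 72°
75 + 72 = 147°
102 + 72 = 174°
278 + 72 = 350°

72°, 147°, 174°, 350°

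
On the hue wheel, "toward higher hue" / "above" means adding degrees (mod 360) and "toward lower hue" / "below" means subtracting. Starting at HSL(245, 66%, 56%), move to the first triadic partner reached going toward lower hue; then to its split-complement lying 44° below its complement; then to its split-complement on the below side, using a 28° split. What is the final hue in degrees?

53°

245 − 120 = 125°   (triadic ↓)
125 + 136 = 261°   (split-comp 44° ↓)
261 + 152 = 413 → 413 − 360 = 53°   (split-comp 28° ↓)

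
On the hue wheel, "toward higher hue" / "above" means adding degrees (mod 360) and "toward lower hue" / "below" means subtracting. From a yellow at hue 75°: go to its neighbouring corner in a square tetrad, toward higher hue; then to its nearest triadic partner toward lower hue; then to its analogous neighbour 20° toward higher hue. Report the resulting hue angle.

65°

+90° (square ↑): 75 + 90 = 165°
−120° (triadic ↓): 165 − 120 = 45°
+20° (analog 20° ↑): 45 + 20 = 65°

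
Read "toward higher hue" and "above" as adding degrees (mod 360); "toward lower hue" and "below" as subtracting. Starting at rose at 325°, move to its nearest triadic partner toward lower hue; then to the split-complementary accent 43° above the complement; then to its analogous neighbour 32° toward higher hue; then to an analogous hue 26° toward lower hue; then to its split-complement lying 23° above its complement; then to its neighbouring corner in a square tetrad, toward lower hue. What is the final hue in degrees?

187°

−120° (triadic ↓): 325 − 120 = 205°
+223° (split-comp 43° ↑): 205 + 223 = 428 → 428 − 360 = 68°
+32° (analog 32° ↑): 68 + 32 = 100°
−26° (analog 26° ↓): 100 − 26 = 74°
+203° (split-comp 23° ↑): 74 + 203 = 277°
−90° (square ↓): 277 − 90 = 187°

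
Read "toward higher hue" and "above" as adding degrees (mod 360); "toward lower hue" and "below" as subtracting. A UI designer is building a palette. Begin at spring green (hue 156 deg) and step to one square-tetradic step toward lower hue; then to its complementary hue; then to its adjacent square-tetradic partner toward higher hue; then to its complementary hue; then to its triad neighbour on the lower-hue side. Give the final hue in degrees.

36°

156 − 90 = 66°   (square ↓)
66 + 180 = 246°   (complement)
246 + 90 = 336°   (square ↑)
336 + 180 = 516 → 516 − 360 = 156°   (complement)
156 − 120 = 36°   (triadic ↓)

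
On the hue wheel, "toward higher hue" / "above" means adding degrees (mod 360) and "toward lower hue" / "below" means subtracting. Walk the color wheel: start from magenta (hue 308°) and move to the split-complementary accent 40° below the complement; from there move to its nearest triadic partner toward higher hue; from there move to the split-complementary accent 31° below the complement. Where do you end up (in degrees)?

+140° (split-comp 40° ↓): 308 + 140 = 448 → 448 − 360 = 88°
+120° (triadic ↑): 88 + 120 = 208°
+149° (split-comp 31° ↓): 208 + 149 = 357°

357°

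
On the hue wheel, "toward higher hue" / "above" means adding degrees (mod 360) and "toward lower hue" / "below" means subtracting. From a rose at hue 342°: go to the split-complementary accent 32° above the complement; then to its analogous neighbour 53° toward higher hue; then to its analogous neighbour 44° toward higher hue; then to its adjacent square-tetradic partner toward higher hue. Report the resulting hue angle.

342 + 212 = 554 → 554 − 360 = 194°   (split-comp 32° ↑)
194 + 53 = 247°   (analog 53° ↑)
247 + 44 = 291°   (analog 44° ↑)
291 + 90 = 381 → 381 − 360 = 21°   (square ↑)

21°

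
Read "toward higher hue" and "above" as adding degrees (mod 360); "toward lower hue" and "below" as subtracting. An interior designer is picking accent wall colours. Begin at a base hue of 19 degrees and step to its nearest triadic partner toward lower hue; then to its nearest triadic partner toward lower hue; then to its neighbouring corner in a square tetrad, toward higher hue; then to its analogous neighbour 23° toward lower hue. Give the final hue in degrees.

triadic ↓ −120°: 19 − 120 = -101 → -101 + 360 = 259°
triadic ↓ −120°: 259 − 120 = 139°
square ↑ +90°: 139 + 90 = 229°
analog 23° ↓ −23°: 229 − 23 = 206°

206°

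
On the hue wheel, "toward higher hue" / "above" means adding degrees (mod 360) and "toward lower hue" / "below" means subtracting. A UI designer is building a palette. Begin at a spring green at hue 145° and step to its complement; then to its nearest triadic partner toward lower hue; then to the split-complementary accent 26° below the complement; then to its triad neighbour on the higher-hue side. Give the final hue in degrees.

145 + 180 = 325°   (complement)
325 − 120 = 205°   (triadic ↓)
205 + 154 = 359°   (split-comp 26° ↓)
359 + 120 = 479 → 479 − 360 = 119°   (triadic ↑)

119°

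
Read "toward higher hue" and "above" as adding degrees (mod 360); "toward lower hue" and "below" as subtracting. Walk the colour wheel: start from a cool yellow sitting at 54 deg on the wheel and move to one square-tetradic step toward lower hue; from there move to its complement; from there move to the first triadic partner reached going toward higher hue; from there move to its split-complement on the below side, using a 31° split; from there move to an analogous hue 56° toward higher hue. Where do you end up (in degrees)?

square ↓ −90°: 54 − 90 = -36 → -36 + 360 = 324°
complement +180°: 324 + 180 = 504 → 504 − 360 = 144°
triadic ↑ +120°: 144 + 120 = 264°
split-comp 31° ↓ +149°: 264 + 149 = 413 → 413 − 360 = 53°
analog 56° ↑ +56°: 53 + 56 = 109°

109°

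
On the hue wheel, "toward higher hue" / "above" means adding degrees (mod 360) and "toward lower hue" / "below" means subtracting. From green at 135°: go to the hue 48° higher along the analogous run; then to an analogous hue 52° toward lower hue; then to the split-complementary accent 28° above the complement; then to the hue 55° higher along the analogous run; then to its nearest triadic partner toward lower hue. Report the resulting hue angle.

135 + 48 = 183°   (analog 48° ↑)
183 − 52 = 131°   (analog 52° ↓)
131 + 208 = 339°   (split-comp 28° ↑)
339 + 55 = 394 → 394 − 360 = 34°   (analog 55° ↑)
34 − 120 = -86 → -86 + 360 = 274°   (triadic ↓)

274°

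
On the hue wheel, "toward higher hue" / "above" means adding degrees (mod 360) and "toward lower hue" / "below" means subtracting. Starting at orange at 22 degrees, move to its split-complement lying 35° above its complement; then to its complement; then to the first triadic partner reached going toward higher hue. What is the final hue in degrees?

177°

22 + 215 = 237°   (split-comp 35° ↑)
237 + 180 = 417 → 417 − 360 = 57°   (complement)
57 + 120 = 177°   (triadic ↑)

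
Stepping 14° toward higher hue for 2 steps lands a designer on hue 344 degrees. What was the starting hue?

2 steps of 14° (toward higher hue) give a net shift of +28°.
Start = end − shift: 344 − 28 = 316°

316°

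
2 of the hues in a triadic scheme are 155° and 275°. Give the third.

A triad places three hues 120° apart.
The full set through 155° is {35°, 155°, 275°}.
Given {155°, 275°}, the missing hue is 35°.

35°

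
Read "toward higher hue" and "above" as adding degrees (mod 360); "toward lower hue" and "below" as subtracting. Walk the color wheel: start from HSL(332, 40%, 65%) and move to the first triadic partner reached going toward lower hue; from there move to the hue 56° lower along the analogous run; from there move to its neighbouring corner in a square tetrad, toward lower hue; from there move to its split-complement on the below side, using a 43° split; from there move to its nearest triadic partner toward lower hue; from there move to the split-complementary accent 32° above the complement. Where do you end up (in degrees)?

−120° (triadic ↓): 332 − 120 = 212°
−56° (analog 56° ↓): 212 − 56 = 156°
−90° (square ↓): 156 − 90 = 66°
+137° (split-comp 43° ↓): 66 + 137 = 203°
−120° (triadic ↓): 203 − 120 = 83°
+212° (split-comp 32° ↑): 83 + 212 = 295°

295°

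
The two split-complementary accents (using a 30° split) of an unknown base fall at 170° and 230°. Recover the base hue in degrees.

20°

The accents sit 30° either side of the complement, so the complement is their short-arc midpoint on the wheel.
Short-arc midpoint of 170° and 230°: 200°.
Base is 180° from the complement: 200 − 180 = 20°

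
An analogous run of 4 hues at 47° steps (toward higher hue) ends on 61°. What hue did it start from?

3 steps of 47° (toward higher hue) give a net shift of +141°.
Start = end − shift: 61 − 141 = -80 → -80 + 360 = 280°

280°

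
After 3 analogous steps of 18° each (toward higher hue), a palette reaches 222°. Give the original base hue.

168°

3 steps of 18° (toward higher hue) give a net shift of +54°.
Start = end − shift: 222 − 54 = 168°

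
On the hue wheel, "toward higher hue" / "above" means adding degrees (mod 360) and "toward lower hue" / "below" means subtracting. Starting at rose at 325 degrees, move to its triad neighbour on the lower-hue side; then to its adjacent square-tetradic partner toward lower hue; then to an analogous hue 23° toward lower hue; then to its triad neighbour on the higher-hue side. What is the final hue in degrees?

212°

triadic ↓ −120°: 325 − 120 = 205°
square ↓ −90°: 205 − 90 = 115°
analog 23° ↓ −23°: 115 − 23 = 92°
triadic ↑ +120°: 92 + 120 = 212°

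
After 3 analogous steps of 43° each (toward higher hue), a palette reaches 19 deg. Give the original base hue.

250°

3 steps of 43° (toward higher hue) give a net shift of +129°.
Start = end − shift: 19 − 129 = -110 → -110 + 360 = 250°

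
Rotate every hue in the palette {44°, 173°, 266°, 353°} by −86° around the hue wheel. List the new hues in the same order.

318°, 87°, 180°, 267°

44 − 86 = -42 → -42 + 360 = 318°
173 − 86 = 87°
266 − 86 = 180°
353 − 86 = 267°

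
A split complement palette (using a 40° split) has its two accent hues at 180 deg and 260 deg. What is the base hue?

The accents sit 40° either side of the complement, so the complement is their short-arc midpoint on the wheel.
Short-arc midpoint of 180° and 260°: 220°.
Base is 180° from the complement: 220 − 180 = 40°

40°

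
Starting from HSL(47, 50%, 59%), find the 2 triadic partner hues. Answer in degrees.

A triad places three hues 120° apart.
47 + 120 = 167°
47 + 240 = 287°

167° and 287°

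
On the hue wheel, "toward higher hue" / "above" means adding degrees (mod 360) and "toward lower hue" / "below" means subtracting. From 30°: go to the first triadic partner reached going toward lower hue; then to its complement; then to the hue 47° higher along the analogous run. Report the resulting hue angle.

137°

30 − 120 = -90 → -90 + 360 = 270°   (triadic ↓)
270 + 180 = 450 → 450 − 360 = 90°   (complement)
90 + 47 = 137°   (analog 47° ↑)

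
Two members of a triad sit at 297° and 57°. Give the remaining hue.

177°

A triad spaces three hues 120° apart.
The full set is {57°, 177°, 297°}.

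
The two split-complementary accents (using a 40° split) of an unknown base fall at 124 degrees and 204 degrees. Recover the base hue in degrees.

344°

The accents sit 40° either side of the complement, so the complement is their short-arc midpoint on the wheel.
Short-arc midpoint of 124° and 204°: 164°.
Base is 180° from the complement: 164 − 180 = -16 → -16 + 360 = 344°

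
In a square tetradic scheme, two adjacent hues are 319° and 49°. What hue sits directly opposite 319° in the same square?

A square tetradic scheme places four hues 90° apart; opposite corners are 180° apart.
319 + 180 = 499 → 499 − 360 = 139°

139°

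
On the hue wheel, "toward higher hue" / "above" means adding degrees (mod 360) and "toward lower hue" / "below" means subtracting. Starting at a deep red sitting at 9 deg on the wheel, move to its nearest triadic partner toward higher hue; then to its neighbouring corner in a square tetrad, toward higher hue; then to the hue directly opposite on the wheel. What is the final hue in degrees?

39°

triadic ↑ +120°: 9 + 120 = 129°
square ↑ +90°: 129 + 90 = 219°
complement +180°: 219 + 180 = 399 → 399 − 360 = 39°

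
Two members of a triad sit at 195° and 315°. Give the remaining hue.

75°

A triad spaces three hues 120° apart.
The full set is {75°, 195°, 315°}.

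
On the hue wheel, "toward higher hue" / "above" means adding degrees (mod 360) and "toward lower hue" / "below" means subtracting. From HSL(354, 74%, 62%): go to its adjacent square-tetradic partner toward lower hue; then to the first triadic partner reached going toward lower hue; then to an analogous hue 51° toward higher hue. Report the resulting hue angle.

195°

−90° (square ↓): 354 − 90 = 264°
−120° (triadic ↓): 264 − 120 = 144°
+51° (analog 51° ↑): 144 + 51 = 195°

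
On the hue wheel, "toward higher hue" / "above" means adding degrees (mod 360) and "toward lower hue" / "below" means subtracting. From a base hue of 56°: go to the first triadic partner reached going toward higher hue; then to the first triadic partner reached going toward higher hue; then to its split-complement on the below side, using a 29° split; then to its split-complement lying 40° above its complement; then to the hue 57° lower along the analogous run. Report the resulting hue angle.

triadic ↑ +120°: 56 + 120 = 176°
triadic ↑ +120°: 176 + 120 = 296°
split-comp 29° ↓ +151°: 296 + 151 = 447 → 447 − 360 = 87°
split-comp 40° ↑ +220°: 87 + 220 = 307°
analog 57° ↓ −57°: 307 − 57 = 250°

250°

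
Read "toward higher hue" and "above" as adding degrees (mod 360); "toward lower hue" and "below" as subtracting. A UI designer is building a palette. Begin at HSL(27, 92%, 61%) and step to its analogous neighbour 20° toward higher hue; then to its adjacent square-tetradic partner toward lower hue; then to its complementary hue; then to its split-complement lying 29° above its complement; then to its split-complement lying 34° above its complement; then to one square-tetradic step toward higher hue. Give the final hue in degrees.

290°

+20° (analog 20° ↑): 27 + 20 = 47°
−90° (square ↓): 47 − 90 = -43 → -43 + 360 = 317°
+180° (complement): 317 + 180 = 497 → 497 − 360 = 137°
+209° (split-comp 29° ↑): 137 + 209 = 346°
+214° (split-comp 34° ↑): 346 + 214 = 560 → 560 − 360 = 200°
+90° (square ↑): 200 + 90 = 290°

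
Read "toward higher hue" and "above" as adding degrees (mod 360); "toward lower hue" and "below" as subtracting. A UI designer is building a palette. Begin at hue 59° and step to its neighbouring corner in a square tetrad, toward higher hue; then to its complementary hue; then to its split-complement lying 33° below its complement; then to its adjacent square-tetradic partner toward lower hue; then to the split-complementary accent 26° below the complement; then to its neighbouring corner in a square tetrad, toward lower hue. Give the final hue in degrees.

59 + 90 = 149°   (square ↑)
149 + 180 = 329°   (complement)
329 + 147 = 476 → 476 − 360 = 116°   (split-comp 33° ↓)
116 − 90 = 26°   (square ↓)
26 + 154 = 180°   (split-comp 26° ↓)
180 − 90 = 90°   (square ↓)

90°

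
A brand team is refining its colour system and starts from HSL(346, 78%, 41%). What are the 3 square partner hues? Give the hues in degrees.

76°, 166°, and 256°

A square tetradic scheme places four hues every 90°.
346 + 90 = 436 → 436 − 360 = 76°
346 + 180 = 526 → 526 − 360 = 166°
346 + 270 = 616 → 616 − 360 = 256°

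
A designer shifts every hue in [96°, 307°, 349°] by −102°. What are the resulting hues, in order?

354°, 205°, 247°

96 − 102 = -6 → -6 + 360 = 354°
307 − 102 = 205°
349 − 102 = 247°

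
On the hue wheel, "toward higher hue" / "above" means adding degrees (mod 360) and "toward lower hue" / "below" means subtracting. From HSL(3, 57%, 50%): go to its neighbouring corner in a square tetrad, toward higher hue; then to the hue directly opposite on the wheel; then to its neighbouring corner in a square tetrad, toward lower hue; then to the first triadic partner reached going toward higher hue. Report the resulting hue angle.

303°

square ↑ +90°: 3 + 90 = 93°
complement +180°: 93 + 180 = 273°
square ↓ −90°: 273 − 90 = 183°
triadic ↑ +120°: 183 + 120 = 303°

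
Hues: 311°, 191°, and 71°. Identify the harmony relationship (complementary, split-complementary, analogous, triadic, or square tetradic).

triadic

Sort the hues: 71°, 191°, 311°.
Successive gaps around the wheel: 120°, 120°, 120°.
Three hues equally spaced 120° apart form a triad.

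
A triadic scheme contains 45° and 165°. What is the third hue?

285°

A triad spaces three hues 120° apart.
The full set is {45°, 165°, 285°}.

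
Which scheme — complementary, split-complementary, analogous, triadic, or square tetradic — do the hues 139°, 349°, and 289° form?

Sort the hues: 139°, 289°, 349°.
Successive gaps around the wheel: 150°, 60°, 150°.
Two 150° gaps and one 60° gap — a base hue opposite a pair of accents 30° either side of its complement — is the split-complementary pattern.

split-complementary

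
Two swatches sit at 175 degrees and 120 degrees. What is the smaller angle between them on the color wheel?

55°

|175 − 120| = 55.
55 ≤ 180, so the shorter arc is 55°.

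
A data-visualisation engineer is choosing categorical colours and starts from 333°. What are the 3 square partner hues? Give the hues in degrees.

63°, 153°, and 243°

A square tetradic scheme places four hues every 90°.
333 + 90 = 423 → 423 − 360 = 63°
333 + 180 = 513 → 513 − 360 = 153°
333 + 270 = 603 → 603 − 360 = 243°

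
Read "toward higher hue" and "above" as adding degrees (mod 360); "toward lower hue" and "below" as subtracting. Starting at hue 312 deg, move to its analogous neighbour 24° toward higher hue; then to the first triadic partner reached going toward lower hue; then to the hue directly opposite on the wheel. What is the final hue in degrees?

312 + 24 = 336°   (analog 24° ↑)
336 − 120 = 216°   (triadic ↓)
216 + 180 = 396 → 396 − 360 = 36°   (complement)

36°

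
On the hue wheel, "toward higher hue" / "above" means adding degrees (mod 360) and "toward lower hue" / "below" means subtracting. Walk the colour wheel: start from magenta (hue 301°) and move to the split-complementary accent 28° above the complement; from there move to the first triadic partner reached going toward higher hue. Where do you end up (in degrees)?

269°

split-comp 28° ↑ +208°: 301 + 208 = 509 → 509 − 360 = 149°
triadic ↑ +120°: 149 + 120 = 269°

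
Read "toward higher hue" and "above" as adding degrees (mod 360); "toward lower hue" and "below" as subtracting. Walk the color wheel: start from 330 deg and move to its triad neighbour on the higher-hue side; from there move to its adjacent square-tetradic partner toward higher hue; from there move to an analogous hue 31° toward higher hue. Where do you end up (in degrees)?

330 + 120 = 450 → 450 − 360 = 90°   (triadic ↑)
90 + 90 = 180°   (square ↑)
180 + 31 = 211°   (analog 31° ↑)

211°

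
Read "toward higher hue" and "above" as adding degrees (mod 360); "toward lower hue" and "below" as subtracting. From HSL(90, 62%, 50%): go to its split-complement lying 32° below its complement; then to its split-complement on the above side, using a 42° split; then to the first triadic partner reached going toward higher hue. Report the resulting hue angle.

220°

+148° (split-comp 32° ↓): 90 + 148 = 238°
+222° (split-comp 42° ↑): 238 + 222 = 460 → 460 − 360 = 100°
+120° (triadic ↑): 100 + 120 = 220°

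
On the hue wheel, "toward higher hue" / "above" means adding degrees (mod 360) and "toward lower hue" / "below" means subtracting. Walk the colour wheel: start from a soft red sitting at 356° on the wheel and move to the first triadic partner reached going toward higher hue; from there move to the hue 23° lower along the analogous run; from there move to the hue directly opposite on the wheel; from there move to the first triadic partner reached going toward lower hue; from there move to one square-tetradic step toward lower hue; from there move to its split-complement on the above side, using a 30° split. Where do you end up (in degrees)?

356 + 120 = 476 → 476 − 360 = 116°   (triadic ↑)
116 − 23 = 93°   (analog 23° ↓)
93 + 180 = 273°   (complement)
273 − 120 = 153°   (triadic ↓)
153 − 90 = 63°   (square ↓)
63 + 210 = 273°   (split-comp 30° ↑)

273°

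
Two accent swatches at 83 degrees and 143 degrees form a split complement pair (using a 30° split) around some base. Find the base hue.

The accents sit 30° either side of the complement, so the complement is their short-arc midpoint on the wheel.
Short-arc midpoint of 83° and 143°: 113°.
Base is 180° from the complement: 113 − 180 = -67 → -67 + 360 = 293°

293°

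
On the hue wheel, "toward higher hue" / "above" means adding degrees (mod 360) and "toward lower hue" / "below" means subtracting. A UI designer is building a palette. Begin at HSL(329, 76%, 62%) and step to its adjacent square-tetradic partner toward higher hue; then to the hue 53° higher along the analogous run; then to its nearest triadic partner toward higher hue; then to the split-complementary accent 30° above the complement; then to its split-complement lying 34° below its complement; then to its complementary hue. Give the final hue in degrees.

+90° (square ↑): 329 + 90 = 419 → 419 − 360 = 59°
+53° (analog 53° ↑): 59 + 53 = 112°
+120° (triadic ↑): 112 + 120 = 232°
+210° (split-comp 30° ↑): 232 + 210 = 442 → 442 − 360 = 82°
+146° (split-comp 34° ↓): 82 + 146 = 228°
+180° (complement): 228 + 180 = 408 → 408 − 360 = 48°

48°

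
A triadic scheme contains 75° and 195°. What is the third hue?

A triad spaces three hues 120° apart.
The full set is {75°, 195°, 315°}.

315°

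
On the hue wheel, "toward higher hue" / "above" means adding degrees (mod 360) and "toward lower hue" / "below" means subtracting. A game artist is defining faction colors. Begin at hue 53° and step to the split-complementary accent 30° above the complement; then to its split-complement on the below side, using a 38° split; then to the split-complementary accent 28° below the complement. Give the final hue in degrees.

53 + 210 = 263°   (split-comp 30° ↑)
263 + 142 = 405 → 405 − 360 = 45°   (split-comp 38° ↓)
45 + 152 = 197°   (split-comp 28° ↓)

197°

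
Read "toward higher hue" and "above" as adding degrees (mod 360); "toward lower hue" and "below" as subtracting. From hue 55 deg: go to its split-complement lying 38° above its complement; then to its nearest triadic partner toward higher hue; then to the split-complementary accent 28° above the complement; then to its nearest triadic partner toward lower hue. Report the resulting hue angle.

55 + 218 = 273°   (split-comp 38° ↑)
273 + 120 = 393 → 393 − 360 = 33°   (triadic ↑)
33 + 208 = 241°   (split-comp 28° ↑)
241 − 120 = 121°   (triadic ↓)

121°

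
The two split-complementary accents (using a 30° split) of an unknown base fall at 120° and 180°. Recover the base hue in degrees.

330°

The accents sit 30° either side of the complement, so the complement is their short-arc midpoint on the wheel.
Short-arc midpoint of 120° and 180°: 150°.
Base is 180° from the complement: 150 − 180 = -30 → -30 + 360 = 330°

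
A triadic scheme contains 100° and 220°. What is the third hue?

A triad spaces three hues 120° apart.
The full set is {100°, 220°, 340°}.

340°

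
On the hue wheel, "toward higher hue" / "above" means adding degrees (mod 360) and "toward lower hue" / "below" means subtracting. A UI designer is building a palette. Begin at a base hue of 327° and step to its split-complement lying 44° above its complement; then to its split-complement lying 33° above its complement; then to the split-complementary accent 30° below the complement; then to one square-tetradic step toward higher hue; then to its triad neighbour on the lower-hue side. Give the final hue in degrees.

164°

split-comp 44° ↑ +224°: 327 + 224 = 551 → 551 − 360 = 191°
split-comp 33° ↑ +213°: 191 + 213 = 404 → 404 − 360 = 44°
split-comp 30° ↓ +150°: 44 + 150 = 194°
square ↑ +90°: 194 + 90 = 284°
triadic ↓ −120°: 284 − 120 = 164°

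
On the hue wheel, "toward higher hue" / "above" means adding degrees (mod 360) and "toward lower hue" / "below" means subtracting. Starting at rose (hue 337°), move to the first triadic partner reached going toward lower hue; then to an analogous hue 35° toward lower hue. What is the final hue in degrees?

337 − 120 = 217°   (triadic ↓)
217 − 35 = 182°   (analog 35° ↓)

182°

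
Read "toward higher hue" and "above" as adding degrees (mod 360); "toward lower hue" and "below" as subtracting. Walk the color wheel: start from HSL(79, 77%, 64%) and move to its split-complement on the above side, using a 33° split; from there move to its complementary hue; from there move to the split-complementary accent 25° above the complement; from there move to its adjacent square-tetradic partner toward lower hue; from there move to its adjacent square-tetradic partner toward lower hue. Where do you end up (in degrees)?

137°

79 + 213 = 292°   (split-comp 33° ↑)
292 + 180 = 472 → 472 − 360 = 112°   (complement)
112 + 205 = 317°   (split-comp 25° ↑)
317 − 90 = 227°   (square ↓)
227 − 90 = 137°   (square ↓)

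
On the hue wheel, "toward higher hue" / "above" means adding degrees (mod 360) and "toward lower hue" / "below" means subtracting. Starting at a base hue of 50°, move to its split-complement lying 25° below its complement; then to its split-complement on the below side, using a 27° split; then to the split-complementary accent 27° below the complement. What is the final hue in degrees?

split-comp 25° ↓ +155°: 50 + 155 = 205°
split-comp 27° ↓ +153°: 205 + 153 = 358°
split-comp 27° ↓ +153°: 358 + 153 = 511 → 511 − 360 = 151°

151°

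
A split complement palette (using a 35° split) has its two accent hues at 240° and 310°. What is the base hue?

The accents sit 35° either side of the complement, so the complement is their short-arc midpoint on the wheel.
Short-arc midpoint of 240° and 310°: 275°.
Base is 180° from the complement: 275 − 180 = 95°

95°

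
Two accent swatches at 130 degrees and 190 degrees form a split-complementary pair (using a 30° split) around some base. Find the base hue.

The accents sit 30° either side of the complement, so the complement is their short-arc midpoint on the wheel.
Short-arc midpoint of 130° and 190°: 160°.
Base is 180° from the complement: 160 − 180 = -20 → -20 + 360 = 340°

340°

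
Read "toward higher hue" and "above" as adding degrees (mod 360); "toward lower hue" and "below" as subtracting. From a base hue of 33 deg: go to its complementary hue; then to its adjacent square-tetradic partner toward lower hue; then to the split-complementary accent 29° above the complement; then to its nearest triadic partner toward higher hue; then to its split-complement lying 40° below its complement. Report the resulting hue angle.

232°

complement +180°: 33 + 180 = 213°
square ↓ −90°: 213 − 90 = 123°
split-comp 29° ↑ +209°: 123 + 209 = 332°
triadic ↑ +120°: 332 + 120 = 452 → 452 − 360 = 92°
split-comp 40° ↓ +140°: 92 + 140 = 232°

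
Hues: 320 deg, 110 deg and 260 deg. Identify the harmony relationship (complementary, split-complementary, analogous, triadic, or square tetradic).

Sort the hues: 110°, 260°, 320°.
Successive gaps around the wheel: 150°, 60°, 150°.
Two 150° gaps and one 60° gap — a base hue opposite a pair of accents 30° either side of its complement — is the split-complementary pattern.

split-complementary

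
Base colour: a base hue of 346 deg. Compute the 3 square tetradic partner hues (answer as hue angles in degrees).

76°, 166°, 256°

A square tetradic scheme places four hues every 90°.
346 + 90 = 436 → 436 − 360 = 76°
346 + 180 = 526 → 526 − 360 = 166°
346 + 270 = 616 → 616 − 360 = 256°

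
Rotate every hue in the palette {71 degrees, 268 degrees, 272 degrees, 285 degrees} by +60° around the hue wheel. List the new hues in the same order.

71 + 60 = 131°
268 + 60 = 328°
272 + 60 = 332°
285 + 60 = 345°

131°, 328°, 332°, 345°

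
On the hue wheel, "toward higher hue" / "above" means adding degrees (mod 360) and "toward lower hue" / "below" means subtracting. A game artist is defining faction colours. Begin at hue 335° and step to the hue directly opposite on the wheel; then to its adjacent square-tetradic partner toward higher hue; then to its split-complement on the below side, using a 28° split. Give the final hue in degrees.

37°

335 + 180 = 515 → 515 − 360 = 155°   (complement)
155 + 90 = 245°   (square ↑)
245 + 152 = 397 → 397 − 360 = 37°   (split-comp 28° ↓)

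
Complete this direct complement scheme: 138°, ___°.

318°

The complement sits 180° across the wheel.
The full set through 138° is {138°, 318°}.
Given {138°}, the missing hue is 318°.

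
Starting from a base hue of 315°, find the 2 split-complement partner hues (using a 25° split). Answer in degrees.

110° and 160°

Split-complementary hues sit 25° either side of the complement.
Complement of 315°: 315 + 180 = 495 → 495 − 360 = 135°
135 − 25 = 110°
135 + 25 = 160°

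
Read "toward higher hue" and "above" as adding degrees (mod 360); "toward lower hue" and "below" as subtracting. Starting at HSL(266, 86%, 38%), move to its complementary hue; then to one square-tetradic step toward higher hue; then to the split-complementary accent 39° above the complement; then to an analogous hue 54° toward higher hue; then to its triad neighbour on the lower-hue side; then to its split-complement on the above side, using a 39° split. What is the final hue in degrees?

188°

+180° (complement): 266 + 180 = 446 → 446 − 360 = 86°
+90° (square ↑): 86 + 90 = 176°
+219° (split-comp 39° ↑): 176 + 219 = 395 → 395 − 360 = 35°
+54° (analog 54° ↑): 35 + 54 = 89°
−120° (triadic ↓): 89 − 120 = -31 → -31 + 360 = 329°
+219° (split-comp 39° ↑): 329 + 219 = 548 → 548 − 360 = 188°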